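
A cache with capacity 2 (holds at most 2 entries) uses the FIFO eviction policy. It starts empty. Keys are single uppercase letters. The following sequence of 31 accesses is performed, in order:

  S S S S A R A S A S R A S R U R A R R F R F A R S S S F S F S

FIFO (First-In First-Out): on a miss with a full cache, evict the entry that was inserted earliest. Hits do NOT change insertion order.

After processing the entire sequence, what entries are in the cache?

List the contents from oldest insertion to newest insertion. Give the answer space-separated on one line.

FIFO simulation (capacity=2):
  1. access S: MISS. Cache (old->new): [S]
  2. access S: HIT. Cache (old->new): [S]
  3. access S: HIT. Cache (old->new): [S]
  4. access S: HIT. Cache (old->new): [S]
  5. access A: MISS. Cache (old->new): [S A]
  6. access R: MISS, evict S. Cache (old->new): [A R]
  7. access A: HIT. Cache (old->new): [A R]
  8. access S: MISS, evict A. Cache (old->new): [R S]
  9. access A: MISS, evict R. Cache (old->new): [S A]
  10. access S: HIT. Cache (old->new): [S A]
  11. access R: MISS, evict S. Cache (old->new): [A R]
  12. access A: HIT. Cache (old->new): [A R]
  13. access S: MISS, evict A. Cache (old->new): [R S]
  14. access R: HIT. Cache (old->new): [R S]
  15. access U: MISS, evict R. Cache (old->new): [S U]
  16. access R: MISS, evict S. Cache (old->new): [U R]
  17. access A: MISS, evict U. Cache (old->new): [R A]
  18. access R: HIT. Cache (old->new): [R A]
  19. access R: HIT. Cache (old->new): [R A]
  20. access F: MISS, evict R. Cache (old->new): [A F]
  21. access R: MISS, evict A. Cache (old->new): [F R]
  22. access F: HIT. Cache (old->new): [F R]
  23. access A: MISS, evict F. Cache (old->new): [R A]
  24. access R: HIT. Cache (old->new): [R A]
  25. access S: MISS, evict R. Cache (old->new): [A S]
  26. access S: HIT. Cache (old->new): [A S]
  27. access S: HIT. Cache (old->new): [A S]
  28. access F: MISS, evict A. Cache (old->new): [S F]
  29. access S: HIT. Cache (old->new): [S F]
  30. access F: HIT. Cache (old->new): [S F]
  31. access S: HIT. Cache (old->new): [S F]
Total: 16 hits, 15 misses, 13 evictions

Answer: S F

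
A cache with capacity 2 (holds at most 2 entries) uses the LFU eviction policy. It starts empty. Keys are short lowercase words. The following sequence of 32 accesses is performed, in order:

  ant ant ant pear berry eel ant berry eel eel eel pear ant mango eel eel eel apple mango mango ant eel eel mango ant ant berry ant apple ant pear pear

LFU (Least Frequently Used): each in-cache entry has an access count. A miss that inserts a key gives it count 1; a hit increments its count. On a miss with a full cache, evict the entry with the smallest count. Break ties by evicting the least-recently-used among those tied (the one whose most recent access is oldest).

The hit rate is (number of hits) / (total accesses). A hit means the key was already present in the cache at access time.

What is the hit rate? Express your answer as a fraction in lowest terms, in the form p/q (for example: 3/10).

Answer: 1/2

Derivation:
LFU simulation (capacity=2):
  1. access ant: MISS. Cache: [ant(c=1)]
  2. access ant: HIT, count now 2. Cache: [ant(c=2)]
  3. access ant: HIT, count now 3. Cache: [ant(c=3)]
  4. access pear: MISS. Cache: [pear(c=1) ant(c=3)]
  5. access berry: MISS, evict pear(c=1). Cache: [berry(c=1) ant(c=3)]
  6. access eel: MISS, evict berry(c=1). Cache: [eel(c=1) ant(c=3)]
  7. access ant: HIT, count now 4. Cache: [eel(c=1) ant(c=4)]
  8. access berry: MISS, evict eel(c=1). Cache: [berry(c=1) ant(c=4)]
  9. access eel: MISS, evict berry(c=1). Cache: [eel(c=1) ant(c=4)]
  10. access eel: HIT, count now 2. Cache: [eel(c=2) ant(c=4)]
  11. access eel: HIT, count now 3. Cache: [eel(c=3) ant(c=4)]
  12. access pear: MISS, evict eel(c=3). Cache: [pear(c=1) ant(c=4)]
  13. access ant: HIT, count now 5. Cache: [pear(c=1) ant(c=5)]
  14. access mango: MISS, evict pear(c=1). Cache: [mango(c=1) ant(c=5)]
  15. access eel: MISS, evict mango(c=1). Cache: [eel(c=1) ant(c=5)]
  16. access eel: HIT, count now 2. Cache: [eel(c=2) ant(c=5)]
  17. access eel: HIT, count now 3. Cache: [eel(c=3) ant(c=5)]
  18. access apple: MISS, evict eel(c=3). Cache: [apple(c=1) ant(c=5)]
  19. access mango: MISS, evict apple(c=1). Cache: [mango(c=1) ant(c=5)]
  20. access mango: HIT, count now 2. Cache: [mango(c=2) ant(c=5)]
  21. access ant: HIT, count now 6. Cache: [mango(c=2) ant(c=6)]
  22. access eel: MISS, evict mango(c=2). Cache: [eel(c=1) ant(c=6)]
  23. access eel: HIT, count now 2. Cache: [eel(c=2) ant(c=6)]
  24. access mango: MISS, evict eel(c=2). Cache: [mango(c=1) ant(c=6)]
  25. access ant: HIT, count now 7. Cache: [mango(c=1) ant(c=7)]
  26. access ant: HIT, count now 8. Cache: [mango(c=1) ant(c=8)]
  27. access berry: MISS, evict mango(c=1). Cache: [berry(c=1) ant(c=8)]
  28. access ant: HIT, count now 9. Cache: [berry(c=1) ant(c=9)]
  29. access apple: MISS, evict berry(c=1). Cache: [apple(c=1) ant(c=9)]
  30. access ant: HIT, count now 10. Cache: [apple(c=1) ant(c=10)]
  31. access pear: MISS, evict apple(c=1). Cache: [pear(c=1) ant(c=10)]
  32. access pear: HIT, count now 2. Cache: [pear(c=2) ant(c=10)]
Total: 16 hits, 16 misses, 14 evictions

Hit rate = 16/32 = 1/2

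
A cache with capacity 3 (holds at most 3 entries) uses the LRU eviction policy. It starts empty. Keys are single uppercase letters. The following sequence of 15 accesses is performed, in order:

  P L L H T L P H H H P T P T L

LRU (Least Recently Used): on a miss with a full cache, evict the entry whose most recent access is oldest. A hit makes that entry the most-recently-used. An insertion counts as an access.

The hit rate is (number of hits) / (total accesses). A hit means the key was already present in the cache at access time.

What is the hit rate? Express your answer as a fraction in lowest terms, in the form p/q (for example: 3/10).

LRU simulation (capacity=3):
  1. access P: MISS. Cache (LRU->MRU): [P]
  2. access L: MISS. Cache (LRU->MRU): [P L]
  3. access L: HIT. Cache (LRU->MRU): [P L]
  4. access H: MISS. Cache (LRU->MRU): [P L H]
  5. access T: MISS, evict P. Cache (LRU->MRU): [L H T]
  6. access L: HIT. Cache (LRU->MRU): [H T L]
  7. access P: MISS, evict H. Cache (LRU->MRU): [T L P]
  8. access H: MISS, evict T. Cache (LRU->MRU): [L P H]
  9. access H: HIT. Cache (LRU->MRU): [L P H]
  10. access H: HIT. Cache (LRU->MRU): [L P H]
  11. access P: HIT. Cache (LRU->MRU): [L H P]
  12. access T: MISS, evict L. Cache (LRU->MRU): [H P T]
  13. access P: HIT. Cache (LRU->MRU): [H T P]
  14. access T: HIT. Cache (LRU->MRU): [H P T]
  15. access L: MISS, evict H. Cache (LRU->MRU): [P T L]
Total: 7 hits, 8 misses, 5 evictions

Hit rate = 7/15

Answer: 7/15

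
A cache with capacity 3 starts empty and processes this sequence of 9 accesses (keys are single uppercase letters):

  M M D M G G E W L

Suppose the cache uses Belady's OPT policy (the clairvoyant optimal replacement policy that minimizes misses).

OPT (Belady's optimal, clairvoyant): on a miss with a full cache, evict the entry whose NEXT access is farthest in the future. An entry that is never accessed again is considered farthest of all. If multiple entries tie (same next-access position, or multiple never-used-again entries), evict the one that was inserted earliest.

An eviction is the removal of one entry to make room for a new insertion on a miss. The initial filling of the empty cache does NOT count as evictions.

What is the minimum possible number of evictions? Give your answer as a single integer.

Answer: 3

Derivation:
OPT (Belady) simulation (capacity=3):
  1. access M: MISS. Cache: [M]
  2. access M: HIT. Next use of M: step 4. Cache: [M]
  3. access D: MISS. Cache: [M D]
  4. access M: HIT. Next use of M: never. Cache: [M D]
  5. access G: MISS. Cache: [M D G]
  6. access G: HIT. Next use of G: never. Cache: [M D G]
  7. access E: MISS, evict M (next use: never). Cache: [D G E]
  8. access W: MISS, evict D (next use: never). Cache: [G E W]
  9. access L: MISS, evict G (next use: never). Cache: [E W L]
Total: 3 hits, 6 misses, 3 evictions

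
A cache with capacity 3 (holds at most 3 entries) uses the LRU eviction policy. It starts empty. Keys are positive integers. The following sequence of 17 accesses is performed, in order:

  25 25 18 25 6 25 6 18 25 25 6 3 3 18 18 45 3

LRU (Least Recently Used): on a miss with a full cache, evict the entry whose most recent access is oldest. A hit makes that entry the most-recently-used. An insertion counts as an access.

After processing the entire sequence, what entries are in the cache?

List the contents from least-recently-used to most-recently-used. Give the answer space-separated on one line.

Answer: 18 45 3

Derivation:
LRU simulation (capacity=3):
  1. access 25: MISS. Cache (LRU->MRU): [25]
  2. access 25: HIT. Cache (LRU->MRU): [25]
  3. access 18: MISS. Cache (LRU->MRU): [25 18]
  4. access 25: HIT. Cache (LRU->MRU): [18 25]
  5. access 6: MISS. Cache (LRU->MRU): [18 25 6]
  6. access 25: HIT. Cache (LRU->MRU): [18 6 25]
  7. access 6: HIT. Cache (LRU->MRU): [18 25 6]
  8. access 18: HIT. Cache (LRU->MRU): [25 6 18]
  9. access 25: HIT. Cache (LRU->MRU): [6 18 25]
  10. access 25: HIT. Cache (LRU->MRU): [6 18 25]
  11. access 6: HIT. Cache (LRU->MRU): [18 25 6]
  12. access 3: MISS, evict 18. Cache (LRU->MRU): [25 6 3]
  13. access 3: HIT. Cache (LRU->MRU): [25 6 3]
  14. access 18: MISS, evict 25. Cache (LRU->MRU): [6 3 18]
  15. access 18: HIT. Cache (LRU->MRU): [6 3 18]
  16. access 45: MISS, evict 6. Cache (LRU->MRU): [3 18 45]
  17. access 3: HIT. Cache (LRU->MRU): [18 45 3]
Total: 11 hits, 6 misses, 3 evictions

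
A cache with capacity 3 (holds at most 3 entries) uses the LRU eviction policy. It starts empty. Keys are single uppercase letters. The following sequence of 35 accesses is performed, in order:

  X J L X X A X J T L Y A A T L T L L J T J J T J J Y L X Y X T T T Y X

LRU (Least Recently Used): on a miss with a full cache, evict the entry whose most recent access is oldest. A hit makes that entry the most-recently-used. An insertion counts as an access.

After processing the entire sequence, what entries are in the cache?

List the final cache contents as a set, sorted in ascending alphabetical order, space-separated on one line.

Answer: T X Y

Derivation:
LRU simulation (capacity=3):
  1. access X: MISS. Cache (LRU->MRU): [X]
  2. access J: MISS. Cache (LRU->MRU): [X J]
  3. access L: MISS. Cache (LRU->MRU): [X J L]
  4. access X: HIT. Cache (LRU->MRU): [J L X]
  5. access X: HIT. Cache (LRU->MRU): [J L X]
  6. access A: MISS, evict J. Cache (LRU->MRU): [L X A]
  7. access X: HIT. Cache (LRU->MRU): [L A X]
  8. access J: MISS, evict L. Cache (LRU->MRU): [A X J]
  9. access T: MISS, evict A. Cache (LRU->MRU): [X J T]
  10. access L: MISS, evict X. Cache (LRU->MRU): [J T L]
  11. access Y: MISS, evict J. Cache (LRU->MRU): [T L Y]
  12. access A: MISS, evict T. Cache (LRU->MRU): [L Y A]
  13. access A: HIT. Cache (LRU->MRU): [L Y A]
  14. access T: MISS, evict L. Cache (LRU->MRU): [Y A T]
  15. access L: MISS, evict Y. Cache (LRU->MRU): [A T L]
  16. access T: HIT. Cache (LRU->MRU): [A L T]
  17. access L: HIT. Cache (LRU->MRU): [A T L]
  18. access L: HIT. Cache (LRU->MRU): [A T L]
  19. access J: MISS, evict A. Cache (LRU->MRU): [T L J]
  20. access T: HIT. Cache (LRU->MRU): [L J T]
  21. access J: HIT. Cache (LRU->MRU): [L T J]
  22. access J: HIT. Cache (LRU->MRU): [L T J]
  23. access T: HIT. Cache (LRU->MRU): [L J T]
  24. access J: HIT. Cache (LRU->MRU): [L T J]
  25. access J: HIT. Cache (LRU->MRU): [L T J]
  26. access Y: MISS, evict L. Cache (LRU->MRU): [T J Y]
  27. access L: MISS, evict T. Cache (LRU->MRU): [J Y L]
  28. access X: MISS, evict J. Cache (LRU->MRU): [Y L X]
  29. access Y: HIT. Cache (LRU->MRU): [L X Y]
  30. access X: HIT. Cache (LRU->MRU): [L Y X]
  31. access T: MISS, evict L. Cache (LRU->MRU): [Y X T]
  32. access T: HIT. Cache (LRU->MRU): [Y X T]
  33. access T: HIT. Cache (LRU->MRU): [Y X T]
  34. access Y: HIT. Cache (LRU->MRU): [X T Y]
  35. access X: HIT. Cache (LRU->MRU): [T Y X]
Total: 19 hits, 16 misses, 13 evictions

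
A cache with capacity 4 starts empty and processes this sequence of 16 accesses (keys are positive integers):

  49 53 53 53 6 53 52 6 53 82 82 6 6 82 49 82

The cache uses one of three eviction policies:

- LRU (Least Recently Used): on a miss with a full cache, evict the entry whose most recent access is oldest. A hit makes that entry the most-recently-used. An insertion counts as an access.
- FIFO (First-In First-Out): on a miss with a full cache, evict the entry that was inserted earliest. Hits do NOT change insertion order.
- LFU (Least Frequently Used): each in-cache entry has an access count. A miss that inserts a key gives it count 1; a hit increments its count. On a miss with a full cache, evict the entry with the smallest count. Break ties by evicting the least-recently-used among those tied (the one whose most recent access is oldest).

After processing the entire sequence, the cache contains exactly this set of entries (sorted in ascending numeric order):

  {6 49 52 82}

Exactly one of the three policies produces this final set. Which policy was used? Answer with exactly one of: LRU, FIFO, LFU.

Simulating under each policy and comparing final sets:
  LRU: final set = {6 49 53 82} -> differs
  FIFO: final set = {6 49 52 82} -> MATCHES target
  LFU: final set = {6 49 53 82} -> differs
Only FIFO produces the target set.

Answer: FIFO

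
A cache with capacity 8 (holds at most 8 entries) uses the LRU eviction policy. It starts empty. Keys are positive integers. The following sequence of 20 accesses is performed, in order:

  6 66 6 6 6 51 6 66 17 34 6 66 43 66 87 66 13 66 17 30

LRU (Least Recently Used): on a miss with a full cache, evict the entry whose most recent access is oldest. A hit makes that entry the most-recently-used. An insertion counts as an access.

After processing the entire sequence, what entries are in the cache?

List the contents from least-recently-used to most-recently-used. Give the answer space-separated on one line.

LRU simulation (capacity=8):
  1. access 6: MISS. Cache (LRU->MRU): [6]
  2. access 66: MISS. Cache (LRU->MRU): [6 66]
  3. access 6: HIT. Cache (LRU->MRU): [66 6]
  4. access 6: HIT. Cache (LRU->MRU): [66 6]
  5. access 6: HIT. Cache (LRU->MRU): [66 6]
  6. access 51: MISS. Cache (LRU->MRU): [66 6 51]
  7. access 6: HIT. Cache (LRU->MRU): [66 51 6]
  8. access 66: HIT. Cache (LRU->MRU): [51 6 66]
  9. access 17: MISS. Cache (LRU->MRU): [51 6 66 17]
  10. access 34: MISS. Cache (LRU->MRU): [51 6 66 17 34]
  11. access 6: HIT. Cache (LRU->MRU): [51 66 17 34 6]
  12. access 66: HIT. Cache (LRU->MRU): [51 17 34 6 66]
  13. access 43: MISS. Cache (LRU->MRU): [51 17 34 6 66 43]
  14. access 66: HIT. Cache (LRU->MRU): [51 17 34 6 43 66]
  15. access 87: MISS. Cache (LRU->MRU): [51 17 34 6 43 66 87]
  16. access 66: HIT. Cache (LRU->MRU): [51 17 34 6 43 87 66]
  17. access 13: MISS. Cache (LRU->MRU): [51 17 34 6 43 87 66 13]
  18. access 66: HIT. Cache (LRU->MRU): [51 17 34 6 43 87 13 66]
  19. access 17: HIT. Cache (LRU->MRU): [51 34 6 43 87 13 66 17]
  20. access 30: MISS, evict 51. Cache (LRU->MRU): [34 6 43 87 13 66 17 30]
Total: 11 hits, 9 misses, 1 evictions

Answer: 34 6 43 87 13 66 17 30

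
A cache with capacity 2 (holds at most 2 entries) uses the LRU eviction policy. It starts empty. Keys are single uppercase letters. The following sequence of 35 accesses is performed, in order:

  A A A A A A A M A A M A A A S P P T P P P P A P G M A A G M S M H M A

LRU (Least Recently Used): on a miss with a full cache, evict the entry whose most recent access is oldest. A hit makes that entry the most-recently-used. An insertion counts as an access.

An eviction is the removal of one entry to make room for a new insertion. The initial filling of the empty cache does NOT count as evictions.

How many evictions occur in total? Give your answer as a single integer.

Answer: 12

Derivation:
LRU simulation (capacity=2):
  1. access A: MISS. Cache (LRU->MRU): [A]
  2. access A: HIT. Cache (LRU->MRU): [A]
  3. access A: HIT. Cache (LRU->MRU): [A]
  4. access A: HIT. Cache (LRU->MRU): [A]
  5. access A: HIT. Cache (LRU->MRU): [A]
  6. access A: HIT. Cache (LRU->MRU): [A]
  7. access A: HIT. Cache (LRU->MRU): [A]
  8. access M: MISS. Cache (LRU->MRU): [A M]
  9. access A: HIT. Cache (LRU->MRU): [M A]
  10. access A: HIT. Cache (LRU->MRU): [M A]
  11. access M: HIT. Cache (LRU->MRU): [A M]
  12. access A: HIT. Cache (LRU->MRU): [M A]
  13. access A: HIT. Cache (LRU->MRU): [M A]
  14. access A: HIT. Cache (LRU->MRU): [M A]
  15. access S: MISS, evict M. Cache (LRU->MRU): [A S]
  16. access P: MISS, evict A. Cache (LRU->MRU): [S P]
  17. access P: HIT. Cache (LRU->MRU): [S P]
  18. access T: MISS, evict S. Cache (LRU->MRU): [P T]
  19. access P: HIT. Cache (LRU->MRU): [T P]
  20. access P: HIT. Cache (LRU->MRU): [T P]
  21. access P: HIT. Cache (LRU->MRU): [T P]
  22. access P: HIT. Cache (LRU->MRU): [T P]
  23. access A: MISS, evict T. Cache (LRU->MRU): [P A]
  24. access P: HIT. Cache (LRU->MRU): [A P]
  25. access G: MISS, evict A. Cache (LRU->MRU): [P G]
  26. access M: MISS, evict P. Cache (LRU->MRU): [G M]
  27. access A: MISS, evict G. Cache (LRU->MRU): [M A]
  28. access A: HIT. Cache (LRU->MRU): [M A]
  29. access G: MISS, evict M. Cache (LRU->MRU): [A G]
  30. access M: MISS, evict A. Cache (LRU->MRU): [G M]
  31. access S: MISS, evict G. Cache (LRU->MRU): [M S]
  32. access M: HIT. Cache (LRU->MRU): [S M]
  33. access H: MISS, evict S. Cache (LRU->MRU): [M H]
  34. access M: HIT. Cache (LRU->MRU): [H M]
  35. access A: MISS, evict H. Cache (LRU->MRU): [M A]
Total: 21 hits, 14 misses, 12 evictions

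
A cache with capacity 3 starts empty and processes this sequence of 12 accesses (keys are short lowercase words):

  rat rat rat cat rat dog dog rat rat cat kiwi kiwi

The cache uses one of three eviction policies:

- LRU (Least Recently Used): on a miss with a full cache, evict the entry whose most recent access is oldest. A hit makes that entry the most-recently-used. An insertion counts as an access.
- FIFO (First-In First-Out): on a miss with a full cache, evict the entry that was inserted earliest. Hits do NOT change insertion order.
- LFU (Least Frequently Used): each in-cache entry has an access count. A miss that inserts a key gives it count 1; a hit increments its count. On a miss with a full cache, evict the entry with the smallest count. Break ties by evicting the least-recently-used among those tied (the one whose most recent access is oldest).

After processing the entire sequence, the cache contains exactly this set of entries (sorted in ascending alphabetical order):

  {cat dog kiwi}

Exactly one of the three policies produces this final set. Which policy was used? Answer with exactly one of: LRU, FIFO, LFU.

Answer: FIFO

Derivation:
Simulating under each policy and comparing final sets:
  LRU: final set = {cat kiwi rat} -> differs
  FIFO: final set = {cat dog kiwi} -> MATCHES target
  LFU: final set = {cat kiwi rat} -> differs
Only FIFO produces the target set.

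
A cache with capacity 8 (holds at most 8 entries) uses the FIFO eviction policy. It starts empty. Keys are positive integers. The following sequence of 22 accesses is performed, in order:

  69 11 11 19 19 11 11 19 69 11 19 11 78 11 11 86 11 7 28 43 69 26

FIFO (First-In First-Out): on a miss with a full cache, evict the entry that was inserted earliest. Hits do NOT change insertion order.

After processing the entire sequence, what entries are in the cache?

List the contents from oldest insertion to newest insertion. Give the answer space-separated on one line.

Answer: 11 19 78 86 7 28 43 26

Derivation:
FIFO simulation (capacity=8):
  1. access 69: MISS. Cache (old->new): [69]
  2. access 11: MISS. Cache (old->new): [69 11]
  3. access 11: HIT. Cache (old->new): [69 11]
  4. access 19: MISS. Cache (old->new): [69 11 19]
  5. access 19: HIT. Cache (old->new): [69 11 19]
  6. access 11: HIT. Cache (old->new): [69 11 19]
  7. access 11: HIT. Cache (old->new): [69 11 19]
  8. access 19: HIT. Cache (old->new): [69 11 19]
  9. access 69: HIT. Cache (old->new): [69 11 19]
  10. access 11: HIT. Cache (old->new): [69 11 19]
  11. access 19: HIT. Cache (old->new): [69 11 19]
  12. access 11: HIT. Cache (old->new): [69 11 19]
  13. access 78: MISS. Cache (old->new): [69 11 19 78]
  14. access 11: HIT. Cache (old->new): [69 11 19 78]
  15. access 11: HIT. Cache (old->new): [69 11 19 78]
  16. access 86: MISS. Cache (old->new): [69 11 19 78 86]
  17. access 11: HIT. Cache (old->new): [69 11 19 78 86]
  18. access 7: MISS. Cache (old->new): [69 11 19 78 86 7]
  19. access 28: MISS. Cache (old->new): [69 11 19 78 86 7 28]
  20. access 43: MISS. Cache (old->new): [69 11 19 78 86 7 28 43]
  21. access 69: HIT. Cache (old->new): [69 11 19 78 86 7 28 43]
  22. access 26: MISS, evict 69. Cache (old->new): [11 19 78 86 7 28 43 26]
Total: 13 hits, 9 misses, 1 evictions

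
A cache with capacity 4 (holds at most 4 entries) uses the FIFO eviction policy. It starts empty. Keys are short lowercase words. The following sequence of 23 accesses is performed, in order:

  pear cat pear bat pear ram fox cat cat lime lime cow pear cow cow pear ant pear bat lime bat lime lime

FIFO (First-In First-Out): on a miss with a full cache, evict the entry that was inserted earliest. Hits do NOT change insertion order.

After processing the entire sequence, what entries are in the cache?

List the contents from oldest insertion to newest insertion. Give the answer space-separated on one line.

FIFO simulation (capacity=4):
  1. access pear: MISS. Cache (old->new): [pear]
  2. access cat: MISS. Cache (old->new): [pear cat]
  3. access pear: HIT. Cache (old->new): [pear cat]
  4. access bat: MISS. Cache (old->new): [pear cat bat]
  5. access pear: HIT. Cache (old->new): [pear cat bat]
  6. access ram: MISS. Cache (old->new): [pear cat bat ram]
  7. access fox: MISS, evict pear. Cache (old->new): [cat bat ram fox]
  8. access cat: HIT. Cache (old->new): [cat bat ram fox]
  9. access cat: HIT. Cache (old->new): [cat bat ram fox]
  10. access lime: MISS, evict cat. Cache (old->new): [bat ram fox lime]
  11. access lime: HIT. Cache (old->new): [bat ram fox lime]
  12. access cow: MISS, evict bat. Cache (old->new): [ram fox lime cow]
  13. access pear: MISS, evict ram. Cache (old->new): [fox lime cow pear]
  14. access cow: HIT. Cache (old->new): [fox lime cow pear]
  15. access cow: HIT. Cache (old->new): [fox lime cow pear]
  16. access pear: HIT. Cache (old->new): [fox lime cow pear]
  17. access ant: MISS, evict fox. Cache (old->new): [lime cow pear ant]
  18. access pear: HIT. Cache (old->new): [lime cow pear ant]
  19. access bat: MISS, evict lime. Cache (old->new): [cow pear ant bat]
  20. access lime: MISS, evict cow. Cache (old->new): [pear ant bat lime]
  21. access bat: HIT. Cache (old->new): [pear ant bat lime]
  22. access lime: HIT. Cache (old->new): [pear ant bat lime]
  23. access lime: HIT. Cache (old->new): [pear ant bat lime]
Total: 12 hits, 11 misses, 7 evictions

Answer: pear ant bat lime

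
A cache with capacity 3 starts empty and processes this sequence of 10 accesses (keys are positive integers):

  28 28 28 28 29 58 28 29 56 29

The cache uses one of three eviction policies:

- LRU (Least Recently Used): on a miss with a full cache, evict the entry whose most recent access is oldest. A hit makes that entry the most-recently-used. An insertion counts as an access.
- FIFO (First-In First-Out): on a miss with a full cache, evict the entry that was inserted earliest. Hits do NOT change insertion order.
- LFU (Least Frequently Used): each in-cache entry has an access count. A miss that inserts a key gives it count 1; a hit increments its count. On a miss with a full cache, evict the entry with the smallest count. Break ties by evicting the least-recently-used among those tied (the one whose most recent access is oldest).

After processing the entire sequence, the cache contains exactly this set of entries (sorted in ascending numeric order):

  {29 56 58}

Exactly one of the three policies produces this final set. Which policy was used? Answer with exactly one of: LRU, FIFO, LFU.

Simulating under each policy and comparing final sets:
  LRU: final set = {28 29 56} -> differs
  FIFO: final set = {29 56 58} -> MATCHES target
  LFU: final set = {28 29 56} -> differs
Only FIFO produces the target set.

Answer: FIFO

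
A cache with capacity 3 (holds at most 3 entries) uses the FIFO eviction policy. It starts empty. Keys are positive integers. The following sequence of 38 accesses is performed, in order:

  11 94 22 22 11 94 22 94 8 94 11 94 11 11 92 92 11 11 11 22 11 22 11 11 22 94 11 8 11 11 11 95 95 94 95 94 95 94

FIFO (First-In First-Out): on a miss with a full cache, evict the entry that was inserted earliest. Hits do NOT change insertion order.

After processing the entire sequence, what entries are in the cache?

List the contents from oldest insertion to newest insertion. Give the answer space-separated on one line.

Answer: 94 8 95

Derivation:
FIFO simulation (capacity=3):
  1. access 11: MISS. Cache (old->new): [11]
  2. access 94: MISS. Cache (old->new): [11 94]
  3. access 22: MISS. Cache (old->new): [11 94 22]
  4. access 22: HIT. Cache (old->new): [11 94 22]
  5. access 11: HIT. Cache (old->new): [11 94 22]
  6. access 94: HIT. Cache (old->new): [11 94 22]
  7. access 22: HIT. Cache (old->new): [11 94 22]
  8. access 94: HIT. Cache (old->new): [11 94 22]
  9. access 8: MISS, evict 11. Cache (old->new): [94 22 8]
  10. access 94: HIT. Cache (old->new): [94 22 8]
  11. access 11: MISS, evict 94. Cache (old->new): [22 8 11]
  12. access 94: MISS, evict 22. Cache (old->new): [8 11 94]
  13. access 11: HIT. Cache (old->new): [8 11 94]
  14. access 11: HIT. Cache (old->new): [8 11 94]
  15. access 92: MISS, evict 8. Cache (old->new): [11 94 92]
  16. access 92: HIT. Cache (old->new): [11 94 92]
  17. access 11: HIT. Cache (old->new): [11 94 92]
  18. access 11: HIT. Cache (old->new): [11 94 92]
  19. access 11: HIT. Cache (old->new): [11 94 92]
  20. access 22: MISS, evict 11. Cache (old->new): [94 92 22]
  21. access 11: MISS, evict 94. Cache (old->new): [92 22 11]
  22. access 22: HIT. Cache (old->new): [92 22 11]
  23. access 11: HIT. Cache (old->new): [92 22 11]
  24. access 11: HIT. Cache (old->new): [92 22 11]
  25. access 22: HIT. Cache (old->new): [92 22 11]
  26. access 94: MISS, evict 92. Cache (old->new): [22 11 94]
  27. access 11: HIT. Cache (old->new): [22 11 94]
  28. access 8: MISS, evict 22. Cache (old->new): [11 94 8]
  29. access 11: HIT. Cache (old->new): [11 94 8]
  30. access 11: HIT. Cache (old->new): [11 94 8]
  31. access 11: HIT. Cache (old->new): [11 94 8]
  32. access 95: MISS, evict 11. Cache (old->new): [94 8 95]
  33. access 95: HIT. Cache (old->new): [94 8 95]
  34. access 94: HIT. Cache (old->new): [94 8 95]
  35. access 95: HIT. Cache (old->new): [94 8 95]
  36. access 94: HIT. Cache (old->new): [94 8 95]
  37. access 95: HIT. Cache (old->new): [94 8 95]
  38. access 94: HIT. Cache (old->new): [94 8 95]
Total: 26 hits, 12 misses, 9 evictions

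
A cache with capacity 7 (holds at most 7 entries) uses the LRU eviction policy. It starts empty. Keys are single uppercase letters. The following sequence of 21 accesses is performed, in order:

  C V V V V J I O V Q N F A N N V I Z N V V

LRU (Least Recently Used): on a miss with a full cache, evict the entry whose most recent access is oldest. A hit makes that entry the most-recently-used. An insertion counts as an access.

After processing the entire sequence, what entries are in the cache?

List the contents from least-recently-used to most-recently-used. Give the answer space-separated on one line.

Answer: Q F A I Z N V

Derivation:
LRU simulation (capacity=7):
  1. access C: MISS. Cache (LRU->MRU): [C]
  2. access V: MISS. Cache (LRU->MRU): [C V]
  3. access V: HIT. Cache (LRU->MRU): [C V]
  4. access V: HIT. Cache (LRU->MRU): [C V]
  5. access V: HIT. Cache (LRU->MRU): [C V]
  6. access J: MISS. Cache (LRU->MRU): [C V J]
  7. access I: MISS. Cache (LRU->MRU): [C V J I]
  8. access O: MISS. Cache (LRU->MRU): [C V J I O]
  9. access V: HIT. Cache (LRU->MRU): [C J I O V]
  10. access Q: MISS. Cache (LRU->MRU): [C J I O V Q]
  11. access N: MISS. Cache (LRU->MRU): [C J I O V Q N]
  12. access F: MISS, evict C. Cache (LRU->MRU): [J I O V Q N F]
  13. access A: MISS, evict J. Cache (LRU->MRU): [I O V Q N F A]
  14. access N: HIT. Cache (LRU->MRU): [I O V Q F A N]
  15. access N: HIT. Cache (LRU->MRU): [I O V Q F A N]
  16. access V: HIT. Cache (LRU->MRU): [I O Q F A N V]
  17. access I: HIT. Cache (LRU->MRU): [O Q F A N V I]
  18. access Z: MISS, evict O. Cache (LRU->MRU): [Q F A N V I Z]
  19. access N: HIT. Cache (LRU->MRU): [Q F A V I Z N]
  20. access V: HIT. Cache (LRU->MRU): [Q F A I Z N V]
  21. access V: HIT. Cache (LRU->MRU): [Q F A I Z N V]
Total: 11 hits, 10 misses, 3 evictions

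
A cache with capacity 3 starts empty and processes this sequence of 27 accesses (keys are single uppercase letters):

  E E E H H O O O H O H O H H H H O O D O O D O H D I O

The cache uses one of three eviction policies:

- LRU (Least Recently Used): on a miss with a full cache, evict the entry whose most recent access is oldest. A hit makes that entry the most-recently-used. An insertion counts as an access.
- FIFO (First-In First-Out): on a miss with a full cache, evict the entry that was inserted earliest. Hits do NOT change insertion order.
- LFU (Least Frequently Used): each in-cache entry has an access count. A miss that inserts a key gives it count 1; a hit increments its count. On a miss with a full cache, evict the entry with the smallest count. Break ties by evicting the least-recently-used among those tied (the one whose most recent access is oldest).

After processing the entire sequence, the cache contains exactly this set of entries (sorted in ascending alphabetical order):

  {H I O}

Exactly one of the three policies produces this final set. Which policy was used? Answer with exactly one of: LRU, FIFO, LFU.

Simulating under each policy and comparing final sets:
  LRU: final set = {D I O} -> differs
  FIFO: final set = {D I O} -> differs
  LFU: final set = {H I O} -> MATCHES target
Only LFU produces the target set.

Answer: LFU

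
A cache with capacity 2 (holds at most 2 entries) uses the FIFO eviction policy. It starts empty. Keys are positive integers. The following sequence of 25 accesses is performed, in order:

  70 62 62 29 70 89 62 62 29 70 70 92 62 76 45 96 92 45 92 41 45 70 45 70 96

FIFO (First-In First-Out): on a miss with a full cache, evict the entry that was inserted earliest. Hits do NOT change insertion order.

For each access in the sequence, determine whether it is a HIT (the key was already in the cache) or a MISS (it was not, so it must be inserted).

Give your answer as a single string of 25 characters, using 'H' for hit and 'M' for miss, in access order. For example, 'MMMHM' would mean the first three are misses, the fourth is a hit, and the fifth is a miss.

FIFO simulation (capacity=2):
  1. access 70: MISS. Cache (old->new): [70]
  2. access 62: MISS. Cache (old->new): [70 62]
  3. access 62: HIT. Cache (old->new): [70 62]
  4. access 29: MISS, evict 70. Cache (old->new): [62 29]
  5. access 70: MISS, evict 62. Cache (old->new): [29 70]
  6. access 89: MISS, evict 29. Cache (old->new): [70 89]
  7. access 62: MISS, evict 70. Cache (old->new): [89 62]
  8. access 62: HIT. Cache (old->new): [89 62]
  9. access 29: MISS, evict 89. Cache (old->new): [62 29]
  10. access 70: MISS, evict 62. Cache (old->new): [29 70]
  11. access 70: HIT. Cache (old->new): [29 70]
  12. access 92: MISS, evict 29. Cache (old->new): [70 92]
  13. access 62: MISS, evict 70. Cache (old->new): [92 62]
  14. access 76: MISS, evict 92. Cache (old->new): [62 76]
  15. access 45: MISS, evict 62. Cache (old->new): [76 45]
  16. access 96: MISS, evict 76. Cache (old->new): [45 96]
  17. access 92: MISS, evict 45. Cache (old->new): [96 92]
  18. access 45: MISS, evict 96. Cache (old->new): [92 45]
  19. access 92: HIT. Cache (old->new): [92 45]
  20. access 41: MISS, evict 92. Cache (old->new): [45 41]
  21. access 45: HIT. Cache (old->new): [45 41]
  22. access 70: MISS, evict 45. Cache (old->new): [41 70]
  23. access 45: MISS, evict 41. Cache (old->new): [70 45]
  24. access 70: HIT. Cache (old->new): [70 45]
  25. access 96: MISS, evict 70. Cache (old->new): [45 96]
Total: 6 hits, 19 misses, 17 evictions

Answer: MMHMMMMHMMHMMMMMMMHMHMMHM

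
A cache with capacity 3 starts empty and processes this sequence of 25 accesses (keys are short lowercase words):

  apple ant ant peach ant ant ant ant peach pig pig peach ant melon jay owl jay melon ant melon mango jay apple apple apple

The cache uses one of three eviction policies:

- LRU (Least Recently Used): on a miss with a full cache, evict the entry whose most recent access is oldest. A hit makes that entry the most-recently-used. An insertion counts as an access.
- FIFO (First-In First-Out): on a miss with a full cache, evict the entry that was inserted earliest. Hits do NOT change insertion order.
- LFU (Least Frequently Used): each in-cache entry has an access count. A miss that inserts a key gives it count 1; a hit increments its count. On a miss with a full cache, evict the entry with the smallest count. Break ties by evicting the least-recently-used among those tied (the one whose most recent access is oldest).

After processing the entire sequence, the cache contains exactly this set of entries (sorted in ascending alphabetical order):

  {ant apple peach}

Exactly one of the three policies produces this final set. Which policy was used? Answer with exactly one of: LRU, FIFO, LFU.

Simulating under each policy and comparing final sets:
  LRU: final set = {apple jay mango} -> differs
  FIFO: final set = {apple jay mango} -> differs
  LFU: final set = {ant apple peach} -> MATCHES target
Only LFU produces the target set.

Answer: LFU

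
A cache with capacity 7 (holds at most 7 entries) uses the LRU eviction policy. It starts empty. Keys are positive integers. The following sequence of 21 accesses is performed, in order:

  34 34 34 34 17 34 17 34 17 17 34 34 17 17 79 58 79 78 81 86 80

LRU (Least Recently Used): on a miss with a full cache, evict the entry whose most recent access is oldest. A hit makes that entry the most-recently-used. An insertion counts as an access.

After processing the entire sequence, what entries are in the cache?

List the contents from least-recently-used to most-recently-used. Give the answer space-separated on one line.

LRU simulation (capacity=7):
  1. access 34: MISS. Cache (LRU->MRU): [34]
  2. access 34: HIT. Cache (LRU->MRU): [34]
  3. access 34: HIT. Cache (LRU->MRU): [34]
  4. access 34: HIT. Cache (LRU->MRU): [34]
  5. access 17: MISS. Cache (LRU->MRU): [34 17]
  6. access 34: HIT. Cache (LRU->MRU): [17 34]
  7. access 17: HIT. Cache (LRU->MRU): [34 17]
  8. access 34: HIT. Cache (LRU->MRU): [17 34]
  9. access 17: HIT. Cache (LRU->MRU): [34 17]
  10. access 17: HIT. Cache (LRU->MRU): [34 17]
  11. access 34: HIT. Cache (LRU->MRU): [17 34]
  12. access 34: HIT. Cache (LRU->MRU): [17 34]
  13. access 17: HIT. Cache (LRU->MRU): [34 17]
  14. access 17: HIT. Cache (LRU->MRU): [34 17]
  15. access 79: MISS. Cache (LRU->MRU): [34 17 79]
  16. access 58: MISS. Cache (LRU->MRU): [34 17 79 58]
  17. access 79: HIT. Cache (LRU->MRU): [34 17 58 79]
  18. access 78: MISS. Cache (LRU->MRU): [34 17 58 79 78]
  19. access 81: MISS. Cache (LRU->MRU): [34 17 58 79 78 81]
  20. access 86: MISS. Cache (LRU->MRU): [34 17 58 79 78 81 86]
  21. access 80: MISS, evict 34. Cache (LRU->MRU): [17 58 79 78 81 86 80]
Total: 13 hits, 8 misses, 1 evictions

Answer: 17 58 79 78 81 86 80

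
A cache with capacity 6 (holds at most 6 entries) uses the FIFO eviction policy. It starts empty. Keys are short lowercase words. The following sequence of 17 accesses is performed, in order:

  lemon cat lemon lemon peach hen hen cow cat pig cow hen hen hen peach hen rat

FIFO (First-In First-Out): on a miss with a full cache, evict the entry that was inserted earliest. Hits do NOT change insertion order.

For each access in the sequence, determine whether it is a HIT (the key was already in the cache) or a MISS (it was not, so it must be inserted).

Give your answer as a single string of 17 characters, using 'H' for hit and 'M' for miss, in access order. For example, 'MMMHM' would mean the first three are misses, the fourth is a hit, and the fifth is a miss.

FIFO simulation (capacity=6):
  1. access lemon: MISS. Cache (old->new): [lemon]
  2. access cat: MISS. Cache (old->new): [lemon cat]
  3. access lemon: HIT. Cache (old->new): [lemon cat]
  4. access lemon: HIT. Cache (old->new): [lemon cat]
  5. access peach: MISS. Cache (old->new): [lemon cat peach]
  6. access hen: MISS. Cache (old->new): [lemon cat peach hen]
  7. access hen: HIT. Cache (old->new): [lemon cat peach hen]
  8. access cow: MISS. Cache (old->new): [lemon cat peach hen cow]
  9. access cat: HIT. Cache (old->new): [lemon cat peach hen cow]
  10. access pig: MISS. Cache (old->new): [lemon cat peach hen cow pig]
  11. access cow: HIT. Cache (old->new): [lemon cat peach hen cow pig]
  12. access hen: HIT. Cache (old->new): [lemon cat peach hen cow pig]
  13. access hen: HIT. Cache (old->new): [lemon cat peach hen cow pig]
  14. access hen: HIT. Cache (old->new): [lemon cat peach hen cow pig]
  15. access peach: HIT. Cache (old->new): [lemon cat peach hen cow pig]
  16. access hen: HIT. Cache (old->new): [lemon cat peach hen cow pig]
  17. access rat: MISS, evict lemon. Cache (old->new): [cat peach hen cow pig rat]
Total: 10 hits, 7 misses, 1 evictions

Answer: MMHHMMHMHMHHHHHHM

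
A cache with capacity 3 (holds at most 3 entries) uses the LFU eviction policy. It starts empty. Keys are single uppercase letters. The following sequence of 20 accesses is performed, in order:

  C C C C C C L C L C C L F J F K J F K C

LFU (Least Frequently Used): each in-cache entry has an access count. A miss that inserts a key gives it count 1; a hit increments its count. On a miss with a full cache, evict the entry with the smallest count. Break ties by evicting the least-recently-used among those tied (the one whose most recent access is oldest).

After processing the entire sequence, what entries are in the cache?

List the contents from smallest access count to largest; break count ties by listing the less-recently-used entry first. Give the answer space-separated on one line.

Answer: K L C

Derivation:
LFU simulation (capacity=3):
  1. access C: MISS. Cache: [C(c=1)]
  2. access C: HIT, count now 2. Cache: [C(c=2)]
  3. access C: HIT, count now 3. Cache: [C(c=3)]
  4. access C: HIT, count now 4. Cache: [C(c=4)]
  5. access C: HIT, count now 5. Cache: [C(c=5)]
  6. access C: HIT, count now 6. Cache: [C(c=6)]
  7. access L: MISS. Cache: [L(c=1) C(c=6)]
  8. access C: HIT, count now 7. Cache: [L(c=1) C(c=7)]
  9. access L: HIT, count now 2. Cache: [L(c=2) C(c=7)]
  10. access C: HIT, count now 8. Cache: [L(c=2) C(c=8)]
  11. access C: HIT, count now 9. Cache: [L(c=2) C(c=9)]
  12. access L: HIT, count now 3. Cache: [L(c=3) C(c=9)]
  13. access F: MISS. Cache: [F(c=1) L(c=3) C(c=9)]
  14. access J: MISS, evict F(c=1). Cache: [J(c=1) L(c=3) C(c=9)]
  15. access F: MISS, evict J(c=1). Cache: [F(c=1) L(c=3) C(c=9)]
  16. access K: MISS, evict F(c=1). Cache: [K(c=1) L(c=3) C(c=9)]
  17. access J: MISS, evict K(c=1). Cache: [J(c=1) L(c=3) C(c=9)]
  18. access F: MISS, evict J(c=1). Cache: [F(c=1) L(c=3) C(c=9)]
  19. access K: MISS, evict F(c=1). Cache: [K(c=1) L(c=3) C(c=9)]
  20. access C: HIT, count now 10. Cache: [K(c=1) L(c=3) C(c=10)]
Total: 11 hits, 9 misses, 6 evictions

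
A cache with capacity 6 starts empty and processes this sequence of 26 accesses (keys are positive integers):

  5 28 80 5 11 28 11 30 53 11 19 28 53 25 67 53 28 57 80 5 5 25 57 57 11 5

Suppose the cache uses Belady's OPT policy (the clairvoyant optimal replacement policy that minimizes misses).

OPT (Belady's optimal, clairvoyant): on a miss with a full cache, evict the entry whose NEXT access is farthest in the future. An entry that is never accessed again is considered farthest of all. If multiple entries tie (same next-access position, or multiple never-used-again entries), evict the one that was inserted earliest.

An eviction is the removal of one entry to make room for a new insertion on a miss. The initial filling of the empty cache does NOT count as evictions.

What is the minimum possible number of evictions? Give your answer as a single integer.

OPT (Belady) simulation (capacity=6):
  1. access 5: MISS. Cache: [5]
  2. access 28: MISS. Cache: [5 28]
  3. access 80: MISS. Cache: [5 28 80]
  4. access 5: HIT. Next use of 5: step 20. Cache: [5 28 80]
  5. access 11: MISS. Cache: [5 28 80 11]
  6. access 28: HIT. Next use of 28: step 12. Cache: [5 28 80 11]
  7. access 11: HIT. Next use of 11: step 10. Cache: [5 28 80 11]
  8. access 30: MISS. Cache: [5 28 80 11 30]
  9. access 53: MISS. Cache: [5 28 80 11 30 53]
  10. access 11: HIT. Next use of 11: step 25. Cache: [5 28 80 11 30 53]
  11. access 19: MISS, evict 30 (next use: never). Cache: [5 28 80 11 53 19]
  12. access 28: HIT. Next use of 28: step 17. Cache: [5 28 80 11 53 19]
  13. access 53: HIT. Next use of 53: step 16. Cache: [5 28 80 11 53 19]
  14. access 25: MISS, evict 19 (next use: never). Cache: [5 28 80 11 53 25]
  15. access 67: MISS, evict 11 (next use: step 25). Cache: [5 28 80 53 25 67]
  16. access 53: HIT. Next use of 53: never. Cache: [5 28 80 53 25 67]
  17. access 28: HIT. Next use of 28: never. Cache: [5 28 80 53 25 67]
  18. access 57: MISS, evict 28 (next use: never). Cache: [5 80 53 25 67 57]
  19. access 80: HIT. Next use of 80: never. Cache: [5 80 53 25 67 57]
  20. access 5: HIT. Next use of 5: step 21. Cache: [5 80 53 25 67 57]
  21. access 5: HIT. Next use of 5: step 26. Cache: [5 80 53 25 67 57]
  22. access 25: HIT. Next use of 25: never. Cache: [5 80 53 25 67 57]
  23. access 57: HIT. Next use of 57: step 24. Cache: [5 80 53 25 67 57]
  24. access 57: HIT. Next use of 57: never. Cache: [5 80 53 25 67 57]
  25. access 11: MISS, evict 80 (next use: never). Cache: [5 53 25 67 57 11]
  26. access 5: HIT. Next use of 5: never. Cache: [5 53 25 67 57 11]
Total: 15 hits, 11 misses, 5 evictions

Answer: 5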